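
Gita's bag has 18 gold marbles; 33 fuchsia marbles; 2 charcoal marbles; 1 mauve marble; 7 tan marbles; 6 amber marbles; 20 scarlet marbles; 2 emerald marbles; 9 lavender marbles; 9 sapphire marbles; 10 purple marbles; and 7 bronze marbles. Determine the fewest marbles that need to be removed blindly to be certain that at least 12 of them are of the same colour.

87

By pigeonhole, put each drawn marble into a box by colour. The largest draw with every box below 12 takes min(count, 11) from each colour; colours with fewer than 11 contribute all they have.
Σ min(cᵢ, 11) = 11 + 11 + 2 + 1 + 7 + 6 + 11 + 2 + 9 + 9 + 10 + 7 = 86.
Draw number 86 + 1 = 87 must push one box to 12.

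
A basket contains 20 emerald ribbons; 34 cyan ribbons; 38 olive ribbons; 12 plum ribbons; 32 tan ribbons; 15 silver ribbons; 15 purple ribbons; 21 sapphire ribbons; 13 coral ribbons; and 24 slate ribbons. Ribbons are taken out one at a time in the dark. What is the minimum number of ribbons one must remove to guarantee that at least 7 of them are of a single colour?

61

Pigeonhole: the 10 colours are the holes; the ribbons drawn are the pigeons.
To avoid 7 of any one colour, the worst case takes at most 6 of each colour.
That gives 6 + 6 + 6 + 6 + 6 + 6 + 6 + 6 + 6 + 6 = 60 ribbons with no colour reaching 7.
The next ribbon forces some colour to 7, so 60 + 1 = 61.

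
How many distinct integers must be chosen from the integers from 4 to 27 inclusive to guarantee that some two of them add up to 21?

Two chosen integers sum to 21 exactly when both halves of some pair {x, 21−x} with 4 ≤ x ≤ 21−x ≤ 17 are chosen — 7 such pairs.
The remaining 10 elements (those with no distinct partner in range) can never complete a 21-sum, so the worst case takes all of them and one from each pair: 10 + 7 = 17.
By the pigeonhole principle, the 18th integer has to be the second member of some pair, so 17 + 1 = 18.

18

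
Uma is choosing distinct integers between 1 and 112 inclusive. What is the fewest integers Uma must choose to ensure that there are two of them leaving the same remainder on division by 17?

By the pigeonhole principle, the 17 residue classes mod 17 are the pigeonholes.
With 17 integers one could put 1 in each residue class and have no class reach 2.
The 18th integer pushes some class to 2, so 17·1 + 1 = 18.

18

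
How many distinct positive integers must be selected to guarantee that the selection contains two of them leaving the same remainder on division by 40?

41

By the pigeonhole principle, the 40 residue classes mod 40 are the pigeonholes.
With 40 integers one could put 1 in each residue class and have no class reach 2.
The 41st integer pushes some class to 2, so 40·1 + 1 = 41.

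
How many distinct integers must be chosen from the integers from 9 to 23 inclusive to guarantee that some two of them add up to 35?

Two chosen integers sum to 35 exactly when both halves of some pair {x, 35−x} with 12 ≤ x ≤ 35−x ≤ 23 are chosen — 6 such pairs.
The remaining 3 elements (those with no distinct partner in range) can never complete a 35-sum, so the worst case takes all of them and one from each pair: 3 + 6 = 9.
The 10th integer has to be the second member of some pair, so 9 + 1 = 10.

10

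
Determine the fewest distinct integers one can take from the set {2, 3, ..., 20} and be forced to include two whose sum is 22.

11

Two chosen integers sum to 22 exactly when both halves of some pair {x, 22−x} with 2 ≤ x ≤ 22−x ≤ 20 are chosen — 9 such pairs.
The remaining 1 element (those with no distinct partner in range) can never complete a 22-sum, so the worst case takes all of them and one from each pair: 1 + 9 = 10.
Pigeonhole: the 11th integer has to be the second member of some pair, so 10 + 1 = 11.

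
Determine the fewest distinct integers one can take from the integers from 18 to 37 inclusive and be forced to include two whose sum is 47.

Group the elements by complementary pair {x, 47−x}: {18,29}, {19,28}, {20,27}, …, giving 6 two-element pairs and 8 integers whose partner 47−x falls outside [18,37].
Treating each of those 14 groups as a pigeonhole, one can pick one integer per group — 14 integers — with no two summing to 47.
The 15th integer lands in an occupied pair, forcing a sum of 47.

15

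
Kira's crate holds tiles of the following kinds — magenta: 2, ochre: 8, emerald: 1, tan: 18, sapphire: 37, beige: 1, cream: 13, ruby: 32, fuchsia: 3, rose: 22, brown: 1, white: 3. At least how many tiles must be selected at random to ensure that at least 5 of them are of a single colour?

36

By the pigeonhole principle, put each drawn tile into a box by colour. The largest draw with every box below 5 takes min(count, 4) from each colour; colours with fewer than 4 contribute all they have.
Σ min(cᵢ, 4) = 2 + 4 + 1 + 4 + 4 + 1 + 4 + 4 + 3 + 4 + 1 + 3 = 35.
Draw number 35 + 1 = 36 must push one box to 5.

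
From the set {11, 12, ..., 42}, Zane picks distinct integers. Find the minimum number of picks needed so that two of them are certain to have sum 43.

22

Group the elements by complementary pair {x, 43−x}: {11,32}, {12,31}, {13,30}, …, giving 11 two-element pairs and 10 integers whose partner 43−x falls outside [11,42].
Pigeonhole: treating each of those 21 groups as a pigeonhole, one can pick one integer per group — 21 integers — with no two summing to 43.
The 22nd integer lands in an occupied pair, forcing a sum of 43.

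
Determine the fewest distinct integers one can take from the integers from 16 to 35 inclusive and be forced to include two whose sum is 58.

15

Group the elements by complementary pair {x, 58−x}: {23,35}, {24,34}, {25,33}, …, giving 6 two-element pairs; the single value 29 (it cannot pair with itself since the integers are distinct); and 7 integers whose partner 58−x falls outside [16,35].
Treating each of those 14 groups as a pigeonhole, one can pick one integer per group — 14 integers — with no two summing to 58.
The 15th integer lands in an occupied pair, forcing a sum of 58.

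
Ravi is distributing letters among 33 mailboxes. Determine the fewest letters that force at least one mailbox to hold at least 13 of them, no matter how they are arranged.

397

With 396 letters one could put exactly 12 in each of the 33 mailboxes, and no mailbox would reach 13.
Pigeonhole: one more letter must land in a mailbox that already has 12, giving it 13.
So 33 × 12 + 1 = 397 letters are required.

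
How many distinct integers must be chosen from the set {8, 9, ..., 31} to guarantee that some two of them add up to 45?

Group the elements by complementary pair {x, 45−x}: {14,31}, {15,30}, {16,29}, …, giving 9 two-element pairs and 6 integers whose partner 45−x falls outside [8,31].
By the pigeonhole principle, treating each of those 15 groups as a pigeonhole, one can pick one integer per group — 15 integers — with no two summing to 45.
The 16th integer lands in an occupied pair, forcing a sum of 45.

16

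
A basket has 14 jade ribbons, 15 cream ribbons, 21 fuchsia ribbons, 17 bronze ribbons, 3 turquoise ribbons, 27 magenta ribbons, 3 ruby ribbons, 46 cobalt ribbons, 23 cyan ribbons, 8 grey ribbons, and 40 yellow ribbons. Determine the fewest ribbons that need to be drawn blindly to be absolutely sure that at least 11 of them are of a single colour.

An adversary could hand out at most 10 ribbons per colour (turquoise, ruby, grey run out sooner): 10 + 10 + 10 + 10 + 3 + 10 + 3 + 10 + 10 + 8 + 10 = 94 ribbons and still no colour has 11.
One more ribbon lands in a colour already at 10, so 95 draws are enough and 94 are not.

95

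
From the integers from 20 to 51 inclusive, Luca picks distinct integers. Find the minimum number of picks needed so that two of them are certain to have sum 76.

20

Group the elements by complementary pair {x, 76−x}: {25,51}, {26,50}, {27,49}, …, giving 13 two-element pairs; the single value 38 (it cannot pair with itself since the integers are distinct); and 5 integers whose partner 76−x falls outside [20,51].
Treating each of those 19 groups as a pigeonhole, one can pick one integer per group — 19 integers — with no two summing to 76.
The 20th integer lands in an occupied pair, forcing a sum of 76.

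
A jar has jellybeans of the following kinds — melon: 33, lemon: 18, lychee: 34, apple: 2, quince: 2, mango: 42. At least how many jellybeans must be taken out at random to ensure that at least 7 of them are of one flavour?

An adversary could hand out at most 6 jellybeans per flavour (apple, quince run out sooner): 6 + 6 + 6 + 2 + 2 + 6 = 28 jellybeans and still no flavour has 7.
One more jellybean lands in a flavour already at 6, so 29 draws are enough and 28 are not.

29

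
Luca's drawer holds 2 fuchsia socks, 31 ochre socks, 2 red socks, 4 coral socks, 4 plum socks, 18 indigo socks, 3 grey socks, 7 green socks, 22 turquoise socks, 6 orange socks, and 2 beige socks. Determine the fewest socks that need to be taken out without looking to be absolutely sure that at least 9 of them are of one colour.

55

An adversary could hand out at most 8 socks per colour (8 colours run out sooner): 2 + 8 + 2 + 4 + 4 + 8 + 3 + 7 + 8 + 6 + 2 = 54 socks and still no colour has 9.
By the pigeonhole principle, one more sock lands in a colour already at 8, so 55 draws are enough and 54 are not.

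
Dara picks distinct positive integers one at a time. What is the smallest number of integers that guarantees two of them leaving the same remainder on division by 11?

By the pigeonhole principle, the 11 residue classes mod 11 are the pigeonholes.
With 11 integers one could put 1 in each residue class and have no class reach 2.
The 12th integer pushes some class to 2, so 11·1 + 1 = 12.

12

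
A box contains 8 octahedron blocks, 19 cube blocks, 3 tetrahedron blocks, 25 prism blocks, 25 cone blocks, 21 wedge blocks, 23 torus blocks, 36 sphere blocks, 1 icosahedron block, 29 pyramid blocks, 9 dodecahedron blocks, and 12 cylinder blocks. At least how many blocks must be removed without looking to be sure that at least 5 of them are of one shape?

45

Put each drawn block into a box by shape. The largest draw with every box below 5 takes min(count, 4) from each shape; shapes with fewer than 4 contribute all they have.
Σ min(cᵢ, 4) = 4 + 4 + 3 + 4 + 4 + 4 + 4 + 4 + 1 + 4 + 4 + 4 = 44.
Draw number 44 + 1 = 45 must push one box to 5.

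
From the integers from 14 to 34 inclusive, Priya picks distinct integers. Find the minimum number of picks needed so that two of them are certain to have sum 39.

Two chosen integers sum to 39 exactly when both halves of some pair {x, 39−x} with 14 ≤ x ≤ 39−x ≤ 25 are chosen — 6 such pairs.
The remaining 9 elements (those with no distinct partner in range) can never complete a 39-sum, so the worst case takes all of them and one from each pair: 9 + 6 = 15.
By pigeonhole, the 16th integer has to be the second member of some pair, so 15 + 1 = 16.

16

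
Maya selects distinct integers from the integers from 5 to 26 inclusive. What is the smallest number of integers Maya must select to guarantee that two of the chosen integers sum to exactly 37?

Two chosen integers sum to 37 exactly when both halves of some pair {x, 37−x} with 11 ≤ x ≤ 37−x ≤ 26 are chosen — 8 such pairs.
The remaining 6 elements (those with no distinct partner in range) can never complete a 37-sum, so the worst case takes all of them and one from each pair: 6 + 8 = 14.
By the pigeonhole principle, the 15th integer has to be the second member of some pair, so 14 + 1 = 15.

15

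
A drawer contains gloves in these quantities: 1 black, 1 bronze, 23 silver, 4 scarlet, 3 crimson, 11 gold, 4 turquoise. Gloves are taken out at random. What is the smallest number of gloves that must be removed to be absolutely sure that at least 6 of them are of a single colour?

Pigeonhole: the 7 colours are the holes; the gloves drawn are the pigeons.
To avoid 6 of any one colour, the worst case takes at most 5 of each colour, or every glove of a colour that has fewer than 5.
That gives 1 + 1 + 5 + 4 + 3 + 5 + 4 = 23 gloves with no colour reaching 6.
The next glove forces some colour to 6, so 23 + 1 = 24.

24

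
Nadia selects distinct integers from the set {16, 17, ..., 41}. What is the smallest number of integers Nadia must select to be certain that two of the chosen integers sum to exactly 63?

Group the elements by complementary pair {x, 63−x}: {22,41}, {23,40}, {24,39}, …, giving 10 two-element pairs and 6 integers whose partner 63−x falls outside [16,41].
By the pigeonhole principle, treating each of those 16 groups as a pigeonhole, one can pick one integer per group — 16 integers — with no two summing to 63.
The 17th integer lands in an occupied pair, forcing a sum of 63.

17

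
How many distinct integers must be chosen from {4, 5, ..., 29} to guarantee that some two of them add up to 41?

Group the elements by complementary pair {x, 41−x}: {12,29}, {13,28}, {14,27}, …, giving 9 two-element pairs and 8 integers whose partner 41−x falls outside [4,29].
By the pigeonhole principle, treating each of those 17 groups as a pigeonhole, one can pick one integer per group — 17 integers — with no two summing to 41.
The 18th integer lands in an occupied pair, forcing a sum of 41.

18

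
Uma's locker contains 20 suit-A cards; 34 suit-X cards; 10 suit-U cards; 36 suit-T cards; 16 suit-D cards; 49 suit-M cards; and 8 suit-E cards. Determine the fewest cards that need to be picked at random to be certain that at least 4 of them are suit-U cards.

167

In the worst case for collecting suit-U cards, every non-suit-U card comes out first.
There are 20 + 34 + 36 + 16 + 49 + 8 = 163 non-suit-U cards altogether.
After those, each further card must be suit-U, so 163 + 4 = 167 draws guarantee 4 suit-U cards.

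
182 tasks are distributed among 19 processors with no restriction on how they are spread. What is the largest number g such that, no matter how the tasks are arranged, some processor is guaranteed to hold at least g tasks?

The 19 processors are the holes and the 182 tasks are the pigeons.
If every processor held at most 9 tasks, the total would be at most 19 × 9 = 171, which is less than 182.
So some processor holds at least ⌈182/19⌉ = 10 tasks.

10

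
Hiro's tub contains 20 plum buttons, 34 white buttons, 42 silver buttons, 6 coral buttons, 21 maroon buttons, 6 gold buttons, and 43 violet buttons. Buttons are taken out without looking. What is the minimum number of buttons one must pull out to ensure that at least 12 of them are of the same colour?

68

By pigeonhole, put each drawn button into a box by colour. The largest draw with every box below 12 takes min(count, 11) from each colour; colours with fewer than 11 contribute all they have.
Σ min(cᵢ, 11) = 11 + 11 + 11 + 6 + 11 + 6 + 11 = 67.
Draw number 67 + 1 = 68 must push one box to 12.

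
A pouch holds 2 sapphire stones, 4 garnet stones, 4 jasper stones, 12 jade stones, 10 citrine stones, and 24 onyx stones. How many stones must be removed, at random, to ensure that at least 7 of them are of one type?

29

Pigeonhole: the 6 types are the holes; the stones drawn are the pigeons.
To avoid 7 of any one type, the worst case takes at most 6 of each type, or every stone of a type that has fewer than 6.
That gives 2 + 4 + 4 + 6 + 6 + 6 = 28 stones with no type reaching 7.
The next stone forces some type to 7, so 28 + 1 = 29.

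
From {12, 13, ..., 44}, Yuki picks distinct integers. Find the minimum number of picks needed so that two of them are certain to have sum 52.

Two chosen integers sum to 52 exactly when both halves of some pair {x, 52−x} with 12 ≤ x ≤ 52−x ≤ 40 are chosen — 14 such pairs.
The remaining 5 elements (those with no distinct partner in range) can never complete a 52-sum, so the worst case takes all of them and one from each pair: 5 + 14 = 19.
The 20th integer has to be the second member of some pair, so 19 + 1 = 20.

20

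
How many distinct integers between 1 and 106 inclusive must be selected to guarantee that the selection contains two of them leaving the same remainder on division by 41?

42

By the pigeonhole principle, the 41 residue classes mod 41 are the pigeonholes.
With 41 integers one could put 1 in each residue class and have no class reach 2.
The 42nd integer pushes some class to 2, so 41·1 + 1 = 42.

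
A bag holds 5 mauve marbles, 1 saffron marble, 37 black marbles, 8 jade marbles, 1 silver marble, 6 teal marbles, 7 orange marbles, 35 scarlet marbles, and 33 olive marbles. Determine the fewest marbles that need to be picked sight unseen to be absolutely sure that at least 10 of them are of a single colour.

56

By pigeonhole, put each drawn marble into a box by colour. The largest draw with every box below 10 takes min(count, 9) from each colour; colours with fewer than 9 contribute all they have.
Σ min(cᵢ, 9) = 5 + 1 + 9 + 8 + 1 + 6 + 7 + 9 + 9 = 55.
Draw number 55 + 1 = 56 must push one box to 10.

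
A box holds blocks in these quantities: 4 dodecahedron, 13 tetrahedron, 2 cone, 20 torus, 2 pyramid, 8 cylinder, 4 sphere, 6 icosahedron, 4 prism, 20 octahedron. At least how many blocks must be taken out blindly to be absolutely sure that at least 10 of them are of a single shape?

Put each drawn block into a box by shape. The largest draw with every box below 10 takes min(count, 9) from each shape; shapes with fewer than 9 contribute all they have.
Σ min(cᵢ, 9) = 4 + 9 + 2 + 9 + 2 + 8 + 4 + 6 + 4 + 9 = 57.
Draw number 57 + 1 = 58 must push one box to 10.

58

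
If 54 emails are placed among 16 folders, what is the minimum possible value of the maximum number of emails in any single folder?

4

By the pigeonhole principle, the 16 folders are the holes and the 54 emails are the pigeons.
If every folder held at most 3 emails, the total would be at most 16 × 3 = 48, which is less than 54.
So some folder holds at least ⌈54/16⌉ = 4 emails.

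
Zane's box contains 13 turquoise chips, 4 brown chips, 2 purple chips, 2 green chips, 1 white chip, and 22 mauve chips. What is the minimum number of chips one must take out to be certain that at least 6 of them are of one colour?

The 6 colours are the holes; the chips drawn are the pigeons.
To avoid 6 of any one colour, the worst case takes at most 5 of each colour, or every chip of a colour that has fewer than 5.
That gives 5 + 4 + 2 + 2 + 1 + 5 = 19 chips with no colour reaching 6.
The next chip forces some colour to 6, so 19 + 1 = 20.

20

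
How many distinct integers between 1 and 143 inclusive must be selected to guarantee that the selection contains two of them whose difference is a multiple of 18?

19

Integers whose pairwise differences are multiples of 18 are exactly those sharing a remainder mod 18. The 18 residue classes mod 18 are the pigeonholes.
With 18 integers one could put 1 in each residue class and have no class reach 2.
The 19th integer pushes some class to 2, so 18·1 + 1 = 19.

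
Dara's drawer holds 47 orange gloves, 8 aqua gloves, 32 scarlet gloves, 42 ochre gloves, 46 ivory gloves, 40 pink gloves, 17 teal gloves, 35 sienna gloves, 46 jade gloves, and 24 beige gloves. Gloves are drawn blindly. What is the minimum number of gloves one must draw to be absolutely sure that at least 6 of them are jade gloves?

297

In the worst case for collecting jade gloves, every non-jade glove comes out first.
There are 47 + 8 + 32 + 42 + 46 + 40 + 17 + 35 + 24 = 291 non-jade gloves altogether.
After those, each further glove must be jade, so 291 + 6 = 297 draws guarantee 6 jade gloves.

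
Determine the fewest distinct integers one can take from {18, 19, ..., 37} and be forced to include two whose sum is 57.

12

Two chosen integers sum to 57 exactly when both halves of some pair {x, 57−x} with 20 ≤ x ≤ 57−x ≤ 37 are chosen — 9 such pairs.
The remaining 2 elements (those with no distinct partner in range) can never complete a 57-sum, so the worst case takes all of them and one from each pair: 2 + 9 = 11.
By the pigeonhole principle, the 12th integer has to be the second member of some pair, so 11 + 1 = 12.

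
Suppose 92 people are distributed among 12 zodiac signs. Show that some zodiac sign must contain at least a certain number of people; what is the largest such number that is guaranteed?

By pigeonhole, the 12 zodiac signs are the holes and the 92 people are the pigeons.
If every zodiac sign held at most 7 people, the total would be at most 12 × 7 = 84, which is less than 92.
So some zodiac sign holds at least ⌈92/12⌉ = 8 people.

8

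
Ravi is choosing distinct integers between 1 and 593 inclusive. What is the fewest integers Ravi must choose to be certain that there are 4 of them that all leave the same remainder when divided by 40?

The 40 residue classes mod 40 are the pigeonholes.
With 120 integers one could put 3 in each residue class and have no class reach 4.
The 121st integer pushes some class to 4, so 40·3 + 1 = 121.

121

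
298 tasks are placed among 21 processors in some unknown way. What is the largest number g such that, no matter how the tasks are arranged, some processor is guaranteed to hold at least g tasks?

By pigeonhole, the 21 processors are the holes and the 298 tasks are the pigeons.
If every processor held at most 14 tasks, the total would be at most 21 × 14 = 294, which is less than 298.
So some processor holds at least ⌈298/21⌉ = 15 tasks.

15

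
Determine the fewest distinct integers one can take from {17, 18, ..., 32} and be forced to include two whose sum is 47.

10

Group the elements by complementary pair {x, 47−x}: {17,30}, {18,29}, {19,28}, …, giving 7 two-element pairs and 2 integers whose partner 47−x falls outside [17,32].
Pigeonhole: treating each of those 9 groups as a pigeonhole, one can pick one integer per group — 9 integers — with no two summing to 47.
The 10th integer lands in an occupied pair, forcing a sum of 47.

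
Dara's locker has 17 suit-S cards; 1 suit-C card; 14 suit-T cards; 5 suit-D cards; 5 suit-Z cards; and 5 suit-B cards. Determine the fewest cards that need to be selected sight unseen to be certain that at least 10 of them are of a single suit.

An adversary could hand out at most 9 cards per suit (4 suits run out sooner): 9 + 1 + 9 + 5 + 5 + 5 = 34 cards and still no suit has 10.
By the pigeonhole principle, one more card lands in a suit already at 9, so 35 draws are enough and 34 are not.

35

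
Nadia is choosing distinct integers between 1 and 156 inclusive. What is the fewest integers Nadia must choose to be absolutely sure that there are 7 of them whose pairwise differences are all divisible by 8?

49

Integers whose pairwise differences are multiples of 8 are exactly those sharing a remainder mod 8. The 8 residue classes mod 8 are the pigeonholes.
With 48 integers one could put 6 in each residue class and have no class reach 7.
The 49th integer pushes some class to 7, so 8·6 + 1 = 49.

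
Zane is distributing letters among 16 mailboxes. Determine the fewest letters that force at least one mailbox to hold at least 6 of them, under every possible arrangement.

With 80 letters one could put exactly 5 in each of the 16 mailboxes, and no mailbox would reach 6.
One more letter must land in a mailbox that already has 5, giving it 6.
So 16 × 5 + 1 = 81 letters are required.

81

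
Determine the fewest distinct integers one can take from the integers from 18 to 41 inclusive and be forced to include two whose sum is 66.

17

A set avoiding the sum 66 can contain at most one of each pair {x, 66−x}, plus the 8 elements whose complement lies outside the range or equal to its own complement.
The integers 18, …, 33 (16 of them) are such a set: any two sum to at least 18+19 = 37 and at most 32+33 = 65 < 66.
By pigeonhole, any 17th integer completes one of the 8 pairs, so 17 choices force a sum of 66.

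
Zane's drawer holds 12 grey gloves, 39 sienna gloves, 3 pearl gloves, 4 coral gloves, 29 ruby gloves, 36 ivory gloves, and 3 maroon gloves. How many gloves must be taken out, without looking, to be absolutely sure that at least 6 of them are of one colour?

31

An adversary could hand out at most 5 gloves per colour (pearl, coral, maroon run out sooner): 5 + 5 + 3 + 4 + 5 + 5 + 3 = 30 gloves and still no colour has 6.
One more glove lands in a colour already at 5, so 31 draws are enough and 30 are not.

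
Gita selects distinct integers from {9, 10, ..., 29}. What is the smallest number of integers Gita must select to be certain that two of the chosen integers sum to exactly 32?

15

Two chosen integers sum to 32 exactly when both halves of some pair {x, 32−x} with 9 ≤ x ≤ 32−x ≤ 23 are chosen — 7 such pairs.
The remaining 7 elements (those with no distinct partner in range) can never complete a 32-sum, so the worst case takes all of them and one from each pair: 7 + 7 = 14.
The 15th integer has to be the second member of some pair, so 14 + 1 = 15.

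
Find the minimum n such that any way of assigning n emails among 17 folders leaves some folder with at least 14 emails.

With 221 emails one could put exactly 13 in each of the 17 folders, and no folder would reach 14.
By pigeonhole, one more email must land in a folder that already has 13, giving it 14.
So 17 × 13 + 1 = 222 emails are required.

222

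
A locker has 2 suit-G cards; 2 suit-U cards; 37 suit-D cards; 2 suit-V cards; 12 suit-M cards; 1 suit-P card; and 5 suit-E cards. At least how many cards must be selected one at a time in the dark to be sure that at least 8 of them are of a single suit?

27

An adversary could hand out at most 7 cards per suit (5 suits run out sooner): 2 + 2 + 7 + 2 + 7 + 1 + 5 = 26 cards and still no suit has 8.
By pigeonhole, one more card lands in a suit already at 7, so 27 draws are enough and 26 are not.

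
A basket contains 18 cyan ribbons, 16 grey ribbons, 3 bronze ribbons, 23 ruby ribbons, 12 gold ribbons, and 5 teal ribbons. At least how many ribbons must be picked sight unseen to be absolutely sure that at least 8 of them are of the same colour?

37

An adversary could hand out at most 7 ribbons per colour (bronze, teal run out sooner): 7 + 7 + 3 + 7 + 7 + 5 = 36 ribbons and still no colour has 8.
By pigeonhole, one more ribbon lands in a colour already at 7, so 37 draws are enough and 36 are not.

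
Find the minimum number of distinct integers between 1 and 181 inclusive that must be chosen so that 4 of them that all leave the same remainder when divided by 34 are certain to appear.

By pigeonhole, the 34 residue classes mod 34 are the pigeonholes.
With 102 integers one could put 3 in each residue class and have no class reach 4.
The 103rd integer pushes some class to 4, so 34·3 + 1 = 103.

103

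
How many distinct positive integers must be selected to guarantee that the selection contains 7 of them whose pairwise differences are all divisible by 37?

Integers whose pairwise differences are multiples of 37 are exactly those sharing a remainder mod 37. The 37 residue classes mod 37 are the pigeonholes.
With 222 integers one could put 6 in each residue class and have no class reach 7.
The 223rd integer pushes some class to 7, so 37·6 + 1 = 223.

223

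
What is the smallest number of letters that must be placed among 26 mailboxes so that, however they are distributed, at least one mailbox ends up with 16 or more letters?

391

With 390 letters one could put exactly 15 in each of the 26 mailboxes, and no mailbox would reach 16.
Pigeonhole: one more letter must land in a mailbox that already has 15, giving it 16.
So 26 × 15 + 1 = 391 letters are required.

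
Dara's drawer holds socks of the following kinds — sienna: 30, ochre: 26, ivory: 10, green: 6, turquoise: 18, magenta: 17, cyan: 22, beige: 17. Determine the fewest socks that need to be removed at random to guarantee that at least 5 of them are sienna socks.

In the worst case for collecting sienna socks, every non-sienna sock comes out first.
There are 26 + 10 + 6 + 18 + 17 + 22 + 17 = 116 non-sienna socks altogether.
After those, each further sock must be sienna, so 116 + 5 = 121 draws guarantee 5 sienna socks.

121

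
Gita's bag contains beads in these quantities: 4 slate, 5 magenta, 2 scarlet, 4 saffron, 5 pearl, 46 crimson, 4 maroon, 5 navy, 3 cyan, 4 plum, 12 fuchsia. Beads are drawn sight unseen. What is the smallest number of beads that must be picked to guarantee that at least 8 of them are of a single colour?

An adversary could hand out at most 7 beads per colour (9 colours run out sooner): 4 + 5 + 2 + 4 + 5 + 7 + 4 + 5 + 3 + 4 + 7 = 50 beads and still no colour has 8.
One more bead lands in a colour already at 7, so 51 draws are enough and 50 are not.

51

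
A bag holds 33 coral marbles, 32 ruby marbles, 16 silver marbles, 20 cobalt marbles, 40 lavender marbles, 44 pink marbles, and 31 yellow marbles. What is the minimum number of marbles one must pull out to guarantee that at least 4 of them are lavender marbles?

In the worst case for collecting lavender marbles, every non-lavender marble comes out first.
There are 33 + 32 + 16 + 20 + 44 + 31 = 176 non-lavender marbles altogether.
After those, each further marble must be lavender, so 176 + 4 = 180 draws guarantee 4 lavender marbles.

180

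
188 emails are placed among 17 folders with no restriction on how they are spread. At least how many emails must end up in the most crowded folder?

12

By pigeonhole, the 17 folders are the holes and the 188 emails are the pigeons.
If every folder held at most 11 emails, the total would be at most 17 × 11 = 187, which is less than 188.
So some folder holds at least ⌈188/17⌉ = 12 emails.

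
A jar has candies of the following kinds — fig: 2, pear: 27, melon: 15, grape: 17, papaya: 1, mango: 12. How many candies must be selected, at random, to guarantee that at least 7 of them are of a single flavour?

28

Pigeonhole: the 6 flavours are the holes; the candies drawn are the pigeons.
To avoid 7 of any one flavour, the worst case takes at most 6 of each flavour, or every candy of a flavour that has fewer than 6.
That gives 2 + 6 + 6 + 6 + 1 + 6 = 27 candies with no flavour reaching 7.
The next candy forces some flavour to 7, so 27 + 1 = 28.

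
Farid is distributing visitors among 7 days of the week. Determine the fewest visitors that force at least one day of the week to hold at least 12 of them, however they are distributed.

With 77 visitors one could put exactly 11 in each of the 7 days of the week, and no day of the week would reach 12.
By pigeonhole, one more visitor must land in a day of the week that already has 11, giving it 12.
So 7 × 11 + 1 = 78 visitors are required.

78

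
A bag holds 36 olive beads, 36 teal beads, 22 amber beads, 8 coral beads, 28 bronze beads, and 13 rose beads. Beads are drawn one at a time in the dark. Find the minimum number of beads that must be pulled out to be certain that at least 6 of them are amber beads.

In the worst case for collecting amber beads, every non-amber bead comes out first.
There are 36 + 36 + 8 + 28 + 13 = 121 non-amber beads altogether.
After those, each further bead must be amber, so 121 + 6 = 127 draws guarantee 6 amber beads.

127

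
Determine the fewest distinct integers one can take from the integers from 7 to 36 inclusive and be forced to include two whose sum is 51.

20

Two chosen integers sum to 51 exactly when both halves of some pair {x, 51−x} with 15 ≤ x ≤ 51−x ≤ 36 are chosen — 11 such pairs.
The remaining 8 elements (those with no distinct partner in range) can never complete a 51-sum, so the worst case takes all of them and one from each pair: 8 + 11 = 19.
Pigeonhole: the 20th integer has to be the second member of some pair, so 19 + 1 = 20.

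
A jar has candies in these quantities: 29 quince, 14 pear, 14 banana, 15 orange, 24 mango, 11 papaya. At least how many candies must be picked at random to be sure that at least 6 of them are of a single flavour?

31

An adversary could hand out at most 5 candies per flavour: 5 + 5 + 5 + 5 + 5 + 5 = 30 candies and still no flavour has 6.
One more candy lands in a flavour already at 5, so 31 draws are enough and 30 are not.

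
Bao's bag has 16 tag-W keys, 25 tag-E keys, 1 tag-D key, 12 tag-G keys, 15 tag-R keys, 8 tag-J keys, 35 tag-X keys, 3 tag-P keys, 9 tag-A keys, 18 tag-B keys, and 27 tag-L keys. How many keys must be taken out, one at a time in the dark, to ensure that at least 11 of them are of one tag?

92

The 11 tags are the holes; the keys drawn are the pigeons.
To avoid 11 of any one tag, the worst case takes at most 10 of each tag, or every key of a tag that has fewer than 10.
That gives 10 + 10 + 1 + 10 + 10 + 8 + 10 + 3 + 9 + 10 + 10 = 91 keys with no tag reaching 11.
The next key forces some tag to 11, so 91 + 1 = 92.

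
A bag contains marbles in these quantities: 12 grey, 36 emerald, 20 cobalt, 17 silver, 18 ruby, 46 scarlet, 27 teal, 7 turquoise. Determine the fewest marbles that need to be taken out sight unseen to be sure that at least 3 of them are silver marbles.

In the worst case for collecting silver marbles, every non-silver marble comes out first.
There are 12 + 36 + 20 + 18 + 46 + 27 + 7 = 166 non-silver marbles altogether.
After those, each further marble must be silver, so 166 + 3 = 169 draws guarantee 3 silver marbles.

169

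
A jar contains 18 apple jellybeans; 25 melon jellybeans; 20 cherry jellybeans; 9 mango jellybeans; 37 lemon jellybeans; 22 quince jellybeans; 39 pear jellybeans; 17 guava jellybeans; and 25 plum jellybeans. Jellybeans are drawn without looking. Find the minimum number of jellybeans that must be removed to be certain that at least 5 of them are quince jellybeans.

195

In the worst case for collecting quince jellybeans, every non-quince jellybean comes out first.
There are 18 + 25 + 20 + 9 + 37 + 39 + 17 + 25 = 190 non-quince jellybeans altogether.
After those, each further jellybean must be quince, so 190 + 5 = 195 draws guarantee 5 quince jellybeans.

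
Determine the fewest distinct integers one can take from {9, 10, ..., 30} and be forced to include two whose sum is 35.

Group the elements by complementary pair {x, 35−x}: {9,26}, {10,25}, {11,24}, …, giving 9 two-element pairs and 4 integers whose partner 35−x falls outside [9,30].
Treating each of those 13 groups as a pigeonhole, one can pick one integer per group — 13 integers — with no two summing to 35.
The 14th integer lands in an occupied pair, forcing a sum of 35.

14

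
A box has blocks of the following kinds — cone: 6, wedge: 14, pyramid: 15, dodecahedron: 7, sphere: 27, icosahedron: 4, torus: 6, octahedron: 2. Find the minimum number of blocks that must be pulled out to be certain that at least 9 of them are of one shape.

An adversary could hand out at most 8 blocks per shape (5 shapes run out sooner): 6 + 8 + 8 + 7 + 8 + 4 + 6 + 2 = 49 blocks and still no shape has 9.
Pigeonhole: one more block lands in a shape already at 8, so 50 draws are enough and 49 are not.

50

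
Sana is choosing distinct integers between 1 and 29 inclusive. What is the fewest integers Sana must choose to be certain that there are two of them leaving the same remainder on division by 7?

8

The 7 residue classes mod 7 are the pigeonholes.
With 7 integers one could put 1 in each residue class and have no class reach 2.
The 8th integer pushes some class to 2, so 7·1 + 1 = 8.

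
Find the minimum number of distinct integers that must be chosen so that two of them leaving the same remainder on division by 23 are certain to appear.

24

By pigeonhole, the 23 residue classes mod 23 are the pigeonholes.
With 23 integers one could put 1 in each residue class and have no class reach 2.
The 24th integer pushes some class to 2, so 23·1 + 1 = 24.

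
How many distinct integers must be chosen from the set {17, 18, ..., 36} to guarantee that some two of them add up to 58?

14

Group the elements by complementary pair {x, 58−x}: {22,36}, {23,35}, {24,34}, …, giving 7 two-element pairs, the single value 29 (it cannot pair with itself since the integers are distinct), and 5 integers whose partner 58−x falls outside [17,36].
By pigeonhole, treating each of those 13 groups as a pigeonhole, one can pick one integer per group — 13 integers — with no two summing to 58.
The 14th integer lands in an occupied pair, forcing a sum of 58.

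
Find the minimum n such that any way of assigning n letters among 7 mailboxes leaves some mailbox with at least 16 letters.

106

With 105 letters one could put exactly 15 in each of the 7 mailboxes, and no mailbox would reach 16.
By the pigeonhole principle, one more letter must land in a mailbox that already has 15, giving it 16.
So 7 × 15 + 1 = 106 letters are required.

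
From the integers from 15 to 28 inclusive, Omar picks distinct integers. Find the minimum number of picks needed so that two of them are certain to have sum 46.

Two chosen integers sum to 46 exactly when both halves of some pair {x, 46−x} with 18 ≤ x ≤ 46−x ≤ 28 are chosen — 5 such pairs.
The remaining 4 elements (those with no distinct partner in range) can never complete a 46-sum, so the worst case takes all of them and one from each pair: 4 + 5 = 9.
The 10th integer has to be the second member of some pair, so 9 + 1 = 10.

10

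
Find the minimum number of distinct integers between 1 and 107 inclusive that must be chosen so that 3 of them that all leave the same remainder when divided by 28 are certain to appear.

57

By the pigeonhole principle, the 28 residue classes mod 28 are the pigeonholes.
With 56 integers one could put 2 in each residue class and have no class reach 3.
The 57th integer pushes some class to 3, so 28·2 + 1 = 57.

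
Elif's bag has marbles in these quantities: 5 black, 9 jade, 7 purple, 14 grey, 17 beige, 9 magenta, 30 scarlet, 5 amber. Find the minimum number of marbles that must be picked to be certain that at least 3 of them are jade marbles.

In the worst case for collecting jade marbles, every non-jade marble comes out first.
There are 5 + 7 + 14 + 17 + 9 + 30 + 5 = 87 non-jade marbles altogether.
After those, each further marble must be jade, so 87 + 3 = 90 draws guarantee 3 jade marbles.

90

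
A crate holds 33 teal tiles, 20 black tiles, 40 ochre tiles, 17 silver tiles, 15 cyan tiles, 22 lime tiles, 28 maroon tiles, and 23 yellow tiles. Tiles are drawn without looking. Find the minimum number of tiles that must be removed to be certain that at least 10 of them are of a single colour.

By pigeonhole, the 8 colours are the holes; the tiles drawn are the pigeons.
To avoid 10 of any one colour, the worst case takes at most 9 of each colour.
That gives 9 + 9 + 9 + 9 + 9 + 9 + 9 + 9 = 72 tiles with no colour reaching 10.
The next tile forces some colour to 10, so 72 + 1 = 73.

73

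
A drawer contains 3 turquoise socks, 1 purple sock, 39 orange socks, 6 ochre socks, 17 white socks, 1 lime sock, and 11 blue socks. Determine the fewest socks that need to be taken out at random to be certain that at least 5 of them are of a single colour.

22

Put each drawn sock into a box by colour. The largest draw with every box below 5 takes min(count, 4) from each colour; colours with fewer than 4 contribute all they have.
Σ min(cᵢ, 4) = 3 + 1 + 4 + 4 + 4 + 1 + 4 = 21.
Draw number 21 + 1 = 22 must push one box to 5.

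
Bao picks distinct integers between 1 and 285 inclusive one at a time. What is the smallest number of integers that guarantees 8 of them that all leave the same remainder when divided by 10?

The 10 residue classes mod 10 are the pigeonholes.
With 70 integers one could put 7 in each residue class and have no class reach 8.
The 71st integer pushes some class to 8, so 10·7 + 1 = 71.

71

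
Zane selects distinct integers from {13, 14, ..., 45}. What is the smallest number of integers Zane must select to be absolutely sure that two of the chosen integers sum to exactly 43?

Two chosen integers sum to 43 exactly when both halves of some pair {x, 43−x} with 13 ≤ x ≤ 43−x ≤ 30 are chosen — 9 such pairs.
The remaining 15 elements (those with no distinct partner in range) can never complete a 43-sum, so the worst case takes all of them and one from each pair: 15 + 9 = 24.
By pigeonhole, the 25th integer has to be the second member of some pair, so 24 + 1 = 25.

25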